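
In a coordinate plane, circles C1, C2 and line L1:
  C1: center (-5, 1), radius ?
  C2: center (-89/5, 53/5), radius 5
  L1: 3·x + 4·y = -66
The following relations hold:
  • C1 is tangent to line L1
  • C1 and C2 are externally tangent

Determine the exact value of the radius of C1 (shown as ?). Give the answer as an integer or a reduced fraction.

11

1. [C1‖L1]  r_C1² − 121 = 0  ⇒  r_C1 = 11 (r>0 drops 1)
2. [ext C1·C2]  r_C1² + 10r_C1 − 231 = 0  ⇒  r_C1 = 11 (r>0 drops 1)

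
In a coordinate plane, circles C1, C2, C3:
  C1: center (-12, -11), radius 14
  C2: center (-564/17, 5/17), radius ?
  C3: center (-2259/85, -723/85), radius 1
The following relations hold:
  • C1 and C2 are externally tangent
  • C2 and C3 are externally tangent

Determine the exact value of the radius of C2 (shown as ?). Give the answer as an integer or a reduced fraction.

10

1. [ext C1·C2]  r_C2² + 28r_C2 − 380 = 0  ⇒  r_C2 = 10 (r>0 drops 1)
2. [ext C2·C3]  r_C2² + 2r_C2 − 120 = 0  ⇒  r_C2 = 10 (r>0 drops 1)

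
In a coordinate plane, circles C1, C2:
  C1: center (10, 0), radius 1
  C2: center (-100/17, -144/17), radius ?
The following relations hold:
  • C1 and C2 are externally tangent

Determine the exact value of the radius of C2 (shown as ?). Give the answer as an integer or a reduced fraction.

1. [ext C1·C2]  r_C2² + 2r_C2 − 323 = 0  ⇒  r_C2 = 17 (r>0 drops 1)

17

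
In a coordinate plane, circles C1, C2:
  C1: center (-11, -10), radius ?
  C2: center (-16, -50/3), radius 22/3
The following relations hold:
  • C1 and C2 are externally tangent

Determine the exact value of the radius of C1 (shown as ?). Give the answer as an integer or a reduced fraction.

1

1. [ext C1·C2]  r_C1² + (44/3)r_C1 − 47/3 = 0  ⇒  r_C1 = 1 (r>0 drops 1)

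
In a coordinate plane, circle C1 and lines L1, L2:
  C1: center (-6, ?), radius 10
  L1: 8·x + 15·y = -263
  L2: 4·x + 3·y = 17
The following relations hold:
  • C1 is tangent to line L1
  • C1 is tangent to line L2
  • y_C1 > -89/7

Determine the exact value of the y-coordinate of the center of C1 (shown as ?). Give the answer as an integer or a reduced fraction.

1. [C1‖L1]  y_C1² + (86/3)y_C1 + 77 = 0  ⇒  y_C1 = -77/3 or -3
2. [C1‖L2]  y_C1² − (82/3)y_C1 − 91 = 0  ⇒  y_C1 = -3 or 91/3

-3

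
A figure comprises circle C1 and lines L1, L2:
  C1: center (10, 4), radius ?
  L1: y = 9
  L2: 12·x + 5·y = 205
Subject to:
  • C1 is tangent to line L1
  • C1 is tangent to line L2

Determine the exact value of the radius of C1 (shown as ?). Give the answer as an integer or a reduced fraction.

5

1. [C1‖L1]  r_C1² − 25 = 0  ⇒  r_C1 = 5 (r>0 drops 1)
2. [C1‖L2]  r_C1² − 25 = 0  ⇒  r_C1 = 5 (r>0 drops 1)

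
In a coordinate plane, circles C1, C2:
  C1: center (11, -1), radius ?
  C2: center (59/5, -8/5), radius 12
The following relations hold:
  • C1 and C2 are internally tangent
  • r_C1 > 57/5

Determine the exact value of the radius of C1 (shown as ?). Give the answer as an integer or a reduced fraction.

13

1. [int C1,C2]  r_C1² − 24r_C1 + 143 = 0  ⇒  r_C1 = 11 or 13
2. given r_C1 > 57/5: keep 13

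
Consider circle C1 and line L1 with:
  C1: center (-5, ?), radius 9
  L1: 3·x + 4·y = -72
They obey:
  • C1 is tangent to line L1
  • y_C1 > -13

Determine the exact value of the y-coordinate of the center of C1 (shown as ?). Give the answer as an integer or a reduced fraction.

-3

1. [C1‖L1]  y_C1² + (57/2)y_C1 + 153/2 = 0  ⇒  y_C1 = -51/2 or -3
2. given y_C1 > -13: keep -3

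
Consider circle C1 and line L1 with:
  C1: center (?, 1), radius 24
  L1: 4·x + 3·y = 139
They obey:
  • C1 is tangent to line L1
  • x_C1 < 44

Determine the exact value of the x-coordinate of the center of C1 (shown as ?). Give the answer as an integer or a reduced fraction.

4

1. [C1‖L1]  x_C1² − 68x_C1 + 256 = 0  ⇒  x_C1 = 4 or 64
2. given x_C1 < 44: keep 4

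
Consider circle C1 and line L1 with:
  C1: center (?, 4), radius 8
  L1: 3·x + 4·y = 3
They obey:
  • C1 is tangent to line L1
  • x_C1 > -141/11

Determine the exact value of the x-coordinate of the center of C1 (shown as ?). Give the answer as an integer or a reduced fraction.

9

1. [C1‖L1]  x_C1² + (26/3)x_C1 − 159 = 0  ⇒  x_C1 = -53/3 or 9
2. given x_C1 > -141/11: keep 9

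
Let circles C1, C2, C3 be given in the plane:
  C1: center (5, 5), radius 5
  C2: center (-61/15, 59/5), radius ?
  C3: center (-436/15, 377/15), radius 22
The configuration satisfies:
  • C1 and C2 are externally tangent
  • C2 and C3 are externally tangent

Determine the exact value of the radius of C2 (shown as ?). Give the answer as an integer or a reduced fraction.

1. [ext C1·C2]  r_C2² + 10r_C2 − 931/9 = 0  ⇒  r_C2 = 19/3 (r>0 drops 1)
2. [ext C2·C3]  r_C2² + 44r_C2 − 2869/9 = 0  ⇒  r_C2 = 19/3 (r>0 drops 1)

19/3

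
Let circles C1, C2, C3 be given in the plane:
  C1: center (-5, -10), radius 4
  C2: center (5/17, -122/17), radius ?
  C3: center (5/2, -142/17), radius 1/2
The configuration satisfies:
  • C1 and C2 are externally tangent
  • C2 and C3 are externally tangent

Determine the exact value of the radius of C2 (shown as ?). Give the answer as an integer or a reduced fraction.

2

1. [ext C1·C2]  r_C2² + 8r_C2 − 20 = 0  ⇒  r_C2 = 2 (r>0 drops 1)
2. [ext C2·C3]  r_C2² + 1r_C2 − 6 = 0  ⇒  r_C2 = 2 (r>0 drops 1)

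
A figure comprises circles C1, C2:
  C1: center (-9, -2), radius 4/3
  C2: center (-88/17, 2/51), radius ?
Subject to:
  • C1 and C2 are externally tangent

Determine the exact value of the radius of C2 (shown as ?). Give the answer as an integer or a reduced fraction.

1. [ext C1·C2]  r_C2² + (8/3)r_C2 − 17 = 0  ⇒  r_C2 = 3 (r>0 drops 1)

3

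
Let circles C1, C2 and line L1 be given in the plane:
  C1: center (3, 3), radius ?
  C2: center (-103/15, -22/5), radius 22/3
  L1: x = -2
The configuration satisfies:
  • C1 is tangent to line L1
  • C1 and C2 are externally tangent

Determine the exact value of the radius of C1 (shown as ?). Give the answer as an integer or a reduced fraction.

5

1. [C1‖L1]  r_C1² − 25 = 0  ⇒  r_C1 = 5 (r>0 drops 1)
2. [ext C1·C2]  r_C1² + (44/3)r_C1 − 295/3 = 0  ⇒  r_C1 = 5 (r>0 drops 1)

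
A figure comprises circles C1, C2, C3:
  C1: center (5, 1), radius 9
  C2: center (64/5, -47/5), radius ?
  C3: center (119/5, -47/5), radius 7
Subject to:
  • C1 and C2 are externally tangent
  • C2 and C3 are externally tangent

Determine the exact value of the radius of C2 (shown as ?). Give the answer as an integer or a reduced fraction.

1. [ext C1·C2]  r_C2² + 18r_C2 − 88 = 0  ⇒  r_C2 = 4 (r>0 drops 1)
2. [ext C2·C3]  r_C2² + 14r_C2 − 72 = 0  ⇒  r_C2 = 4 (r>0 drops 1)

4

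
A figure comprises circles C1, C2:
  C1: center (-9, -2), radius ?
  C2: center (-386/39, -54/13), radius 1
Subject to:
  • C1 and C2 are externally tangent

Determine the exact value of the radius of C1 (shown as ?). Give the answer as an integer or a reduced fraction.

4/3

1. [ext C1·C2]  r_C1² + 2r_C1 − 40/9 = 0  ⇒  r_C1 = 4/3 (r>0 drops 1)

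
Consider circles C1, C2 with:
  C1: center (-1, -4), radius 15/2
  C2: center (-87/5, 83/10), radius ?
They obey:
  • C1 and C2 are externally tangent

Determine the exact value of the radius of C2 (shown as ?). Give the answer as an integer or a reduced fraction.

1. [ext C1·C2]  r_C2² + 15r_C2 − 364 = 0  ⇒  r_C2 = 13 (r>0 drops 1)

13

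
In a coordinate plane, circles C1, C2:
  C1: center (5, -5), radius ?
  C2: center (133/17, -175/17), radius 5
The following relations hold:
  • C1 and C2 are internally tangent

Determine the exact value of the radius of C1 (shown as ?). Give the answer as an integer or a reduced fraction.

11

1. [int C1,C2]  r_C1² − 10r_C1 − 11 = 0  ⇒  r_C1 = 11 (r>0 drops 1)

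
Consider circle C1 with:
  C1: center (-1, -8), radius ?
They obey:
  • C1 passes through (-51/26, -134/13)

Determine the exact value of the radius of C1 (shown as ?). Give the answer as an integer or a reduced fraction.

1. [C1∋P]  r_C1² − 25/4 = 0  ⇒  r_C1 = 5/2 (r>0 drops 1)

5/2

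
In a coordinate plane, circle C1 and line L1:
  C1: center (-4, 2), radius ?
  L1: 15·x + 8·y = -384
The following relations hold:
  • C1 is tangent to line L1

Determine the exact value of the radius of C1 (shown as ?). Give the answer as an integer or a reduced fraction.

1. [C1‖L1]  r_C1² − 400 = 0  ⇒  r_C1 = 20 (r>0 drops 1)

20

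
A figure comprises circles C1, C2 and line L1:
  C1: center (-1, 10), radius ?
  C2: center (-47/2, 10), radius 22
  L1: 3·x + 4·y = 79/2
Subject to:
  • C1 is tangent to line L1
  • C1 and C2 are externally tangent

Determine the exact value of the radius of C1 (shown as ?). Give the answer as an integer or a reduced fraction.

1/2

1. [C1‖L1]  r_C1² − 1/4 = 0  ⇒  r_C1 = 1/2 (r>0 drops 1)
2. [ext C1·C2]  r_C1² + 44r_C1 − 89/4 = 0  ⇒  r_C1 = 1/2 (r>0 drops 1)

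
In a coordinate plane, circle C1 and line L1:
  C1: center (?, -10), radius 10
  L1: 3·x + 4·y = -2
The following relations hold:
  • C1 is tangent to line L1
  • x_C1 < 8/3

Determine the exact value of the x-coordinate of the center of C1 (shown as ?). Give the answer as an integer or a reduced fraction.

1. [C1‖L1]  x_C1² − (76/3)x_C1 − 352/3 = 0  ⇒  x_C1 = -4 or 88/3
2. given x_C1 < 8/3: keep -4

-4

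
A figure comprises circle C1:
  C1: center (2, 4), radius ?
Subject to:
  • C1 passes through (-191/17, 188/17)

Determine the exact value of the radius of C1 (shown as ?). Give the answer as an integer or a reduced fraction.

1. [C1∋P]  r_C1² − 225 = 0  ⇒  r_C1 = 15 (r>0 drops 1)

15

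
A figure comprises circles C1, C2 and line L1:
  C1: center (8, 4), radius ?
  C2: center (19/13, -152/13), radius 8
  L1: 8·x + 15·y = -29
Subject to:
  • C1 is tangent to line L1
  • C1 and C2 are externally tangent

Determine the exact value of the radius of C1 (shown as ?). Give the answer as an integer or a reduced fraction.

1. [C1‖L1]  r_C1² − 81 = 0  ⇒  r_C1 = 9 (r>0 drops 1)
2. [ext C1·C2]  r_C1² + 16r_C1 − 225 = 0  ⇒  r_C1 = 9 (r>0 drops 1)

9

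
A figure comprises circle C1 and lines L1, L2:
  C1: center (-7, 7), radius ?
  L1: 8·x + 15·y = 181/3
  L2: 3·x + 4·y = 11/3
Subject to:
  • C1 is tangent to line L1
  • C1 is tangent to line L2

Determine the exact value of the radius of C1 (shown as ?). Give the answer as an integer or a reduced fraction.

2/3

1. [C1‖L1]  r_C1² − 4/9 = 0  ⇒  r_C1 = 2/3 (r>0 drops 1)
2. [C1‖L2]  r_C1² − 4/9 = 0  ⇒  r_C1 = 2/3 (r>0 drops 1)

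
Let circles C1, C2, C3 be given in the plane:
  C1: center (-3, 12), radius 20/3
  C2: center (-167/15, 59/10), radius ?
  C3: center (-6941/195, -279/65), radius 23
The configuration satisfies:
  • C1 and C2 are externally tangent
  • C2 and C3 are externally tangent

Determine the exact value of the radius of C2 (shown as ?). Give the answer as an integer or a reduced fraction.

1. [ext C1·C2]  r_C2² + (40/3)r_C2 − 707/12 = 0  ⇒  r_C2 = 7/2 (r>0 drops 1)
2. [ext C2·C3]  r_C2² + 46r_C2 − 693/4 = 0  ⇒  r_C2 = 7/2 (r>0 drops 1)

7/2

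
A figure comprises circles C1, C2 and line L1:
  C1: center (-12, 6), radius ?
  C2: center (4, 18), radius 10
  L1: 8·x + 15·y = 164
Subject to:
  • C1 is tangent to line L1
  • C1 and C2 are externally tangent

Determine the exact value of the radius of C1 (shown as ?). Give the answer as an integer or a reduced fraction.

10

1. [C1‖L1]  r_C1² − 100 = 0  ⇒  r_C1 = 10 (r>0 drops 1)
2. [ext C1·C2]  r_C1² + 20r_C1 − 300 = 0  ⇒  r_C1 = 10 (r>0 drops 1)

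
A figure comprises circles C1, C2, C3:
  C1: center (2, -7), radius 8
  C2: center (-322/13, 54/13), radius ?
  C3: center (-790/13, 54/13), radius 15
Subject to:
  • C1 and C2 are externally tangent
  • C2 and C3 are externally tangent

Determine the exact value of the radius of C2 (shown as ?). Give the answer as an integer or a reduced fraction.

21

1. [ext C1·C2]  r_C2² + 16r_C2 − 777 = 0  ⇒  r_C2 = 21 (r>0 drops 1)
2. [ext C2·C3]  r_C2² + 30r_C2 − 1071 = 0  ⇒  r_C2 = 21 (r>0 drops 1)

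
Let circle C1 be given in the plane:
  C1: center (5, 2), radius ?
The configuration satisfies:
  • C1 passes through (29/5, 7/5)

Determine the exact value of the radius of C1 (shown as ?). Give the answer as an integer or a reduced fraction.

1. [C1∋P]  r_C1² − 1 = 0  ⇒  r_C1 = 1 (r>0 drops 1)

1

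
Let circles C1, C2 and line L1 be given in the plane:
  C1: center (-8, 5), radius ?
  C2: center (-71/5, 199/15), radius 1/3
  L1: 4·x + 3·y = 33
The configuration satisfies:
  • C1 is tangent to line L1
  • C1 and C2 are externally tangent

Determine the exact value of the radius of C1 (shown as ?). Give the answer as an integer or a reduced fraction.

10

1. [C1‖L1]  r_C1² − 100 = 0  ⇒  r_C1 = 10 (r>0 drops 1)
2. [ext C1·C2]  r_C1² + (2/3)r_C1 − 320/3 = 0  ⇒  r_C1 = 10 (r>0 drops 1)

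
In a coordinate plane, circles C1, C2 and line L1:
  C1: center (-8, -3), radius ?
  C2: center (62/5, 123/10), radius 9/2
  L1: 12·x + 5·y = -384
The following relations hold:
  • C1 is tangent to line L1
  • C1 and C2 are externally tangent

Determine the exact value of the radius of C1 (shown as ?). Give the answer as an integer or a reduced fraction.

21

1. [C1‖L1]  r_C1² − 441 = 0  ⇒  r_C1 = 21 (r>0 drops 1)
2. [ext C1·C2]  r_C1² + 9r_C1 − 630 = 0  ⇒  r_C1 = 21 (r>0 drops 1)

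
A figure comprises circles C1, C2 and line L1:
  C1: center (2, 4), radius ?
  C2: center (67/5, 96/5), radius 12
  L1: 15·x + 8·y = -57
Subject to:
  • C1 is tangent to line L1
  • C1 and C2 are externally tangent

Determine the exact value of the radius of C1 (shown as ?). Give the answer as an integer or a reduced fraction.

1. [C1‖L1]  r_C1² − 49 = 0  ⇒  r_C1 = 7 (r>0 drops 1)
2. [ext C1·C2]  r_C1² + 24r_C1 − 217 = 0  ⇒  r_C1 = 7 (r>0 drops 1)

7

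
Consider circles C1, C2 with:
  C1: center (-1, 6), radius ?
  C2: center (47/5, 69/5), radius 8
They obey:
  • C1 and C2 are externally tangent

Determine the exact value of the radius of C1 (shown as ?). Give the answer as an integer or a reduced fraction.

1. [ext C1·C2]  r_C1² + 16r_C1 − 105 = 0  ⇒  r_C1 = 5 (r>0 drops 1)

5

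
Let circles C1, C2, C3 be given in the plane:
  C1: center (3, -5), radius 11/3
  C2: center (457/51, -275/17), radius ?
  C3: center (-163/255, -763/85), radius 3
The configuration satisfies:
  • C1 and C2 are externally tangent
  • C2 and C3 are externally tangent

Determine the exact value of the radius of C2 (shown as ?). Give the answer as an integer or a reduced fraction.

1. [ext C1·C2]  r_C2² + (22/3)r_C2 − 147 = 0  ⇒  r_C2 = 9 (r>0 drops 1)
2. [ext C2·C3]  r_C2² + 6r_C2 − 135 = 0  ⇒  r_C2 = 9 (r>0 drops 1)

9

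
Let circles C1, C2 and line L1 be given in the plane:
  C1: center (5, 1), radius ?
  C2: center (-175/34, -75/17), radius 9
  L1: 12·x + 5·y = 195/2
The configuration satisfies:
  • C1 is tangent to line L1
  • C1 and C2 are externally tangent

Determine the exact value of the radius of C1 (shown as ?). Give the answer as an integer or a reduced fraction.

5/2

1. [C1‖L1]  r_C1² − 25/4 = 0  ⇒  r_C1 = 5/2 (r>0 drops 1)
2. [ext C1·C2]  r_C1² + 18r_C1 − 205/4 = 0  ⇒  r_C1 = 5/2 (r>0 drops 1)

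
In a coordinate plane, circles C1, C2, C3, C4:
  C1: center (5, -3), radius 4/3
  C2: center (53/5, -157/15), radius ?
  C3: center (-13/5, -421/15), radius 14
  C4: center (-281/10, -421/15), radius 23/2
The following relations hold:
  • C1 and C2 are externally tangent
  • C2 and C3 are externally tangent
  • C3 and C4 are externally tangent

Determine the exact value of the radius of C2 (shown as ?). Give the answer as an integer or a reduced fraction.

8

1. [ext C1·C2]  r_C2² + (8/3)r_C2 − 256/3 = 0  ⇒  r_C2 = 8 (r>0 drops 1)
2. [ext C2·C3]  r_C2² + 28r_C2 − 288 = 0  ⇒  r_C2 = 8 (r>0 drops 1)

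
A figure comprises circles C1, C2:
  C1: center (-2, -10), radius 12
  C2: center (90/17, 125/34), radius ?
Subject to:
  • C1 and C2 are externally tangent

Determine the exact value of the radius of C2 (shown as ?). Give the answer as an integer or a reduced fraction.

7/2

1. [ext C1·C2]  r_C2² + 24r_C2 − 385/4 = 0  ⇒  r_C2 = 7/2 (r>0 drops 1)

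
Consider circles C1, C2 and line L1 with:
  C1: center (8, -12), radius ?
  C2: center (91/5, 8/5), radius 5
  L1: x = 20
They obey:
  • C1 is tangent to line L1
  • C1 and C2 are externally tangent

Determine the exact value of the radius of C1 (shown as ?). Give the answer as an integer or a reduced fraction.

12

1. [C1‖L1]  r_C1² − 144 = 0  ⇒  r_C1 = 12 (r>0 drops 1)
2. [ext C1·C2]  r_C1² + 10r_C1 − 264 = 0  ⇒  r_C1 = 12 (r>0 drops 1)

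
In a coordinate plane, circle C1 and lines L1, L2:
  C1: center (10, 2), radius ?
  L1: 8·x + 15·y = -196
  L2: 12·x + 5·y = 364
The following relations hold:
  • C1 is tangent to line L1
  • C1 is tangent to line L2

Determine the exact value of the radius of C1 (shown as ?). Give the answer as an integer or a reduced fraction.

1. [C1‖L1]  r_C1² − 324 = 0  ⇒  r_C1 = 18 (r>0 drops 1)
2. [C1‖L2]  r_C1² − 324 = 0  ⇒  r_C1 = 18 (r>0 drops 1)

18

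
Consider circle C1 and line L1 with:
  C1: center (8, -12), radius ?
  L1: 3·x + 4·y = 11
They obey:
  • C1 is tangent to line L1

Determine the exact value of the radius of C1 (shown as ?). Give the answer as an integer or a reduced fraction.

7

1. [C1‖L1]  r_C1² − 49 = 0  ⇒  r_C1 = 7 (r>0 drops 1)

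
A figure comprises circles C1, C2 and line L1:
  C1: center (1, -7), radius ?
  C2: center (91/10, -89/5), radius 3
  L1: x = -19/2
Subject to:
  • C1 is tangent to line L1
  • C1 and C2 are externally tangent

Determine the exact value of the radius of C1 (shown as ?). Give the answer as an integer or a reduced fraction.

21/2

1. [C1‖L1]  r_C1² − 441/4 = 0  ⇒  r_C1 = 21/2 (r>0 drops 1)
2. [ext C1·C2]  r_C1² + 6r_C1 − 693/4 = 0  ⇒  r_C1 = 21/2 (r>0 drops 1)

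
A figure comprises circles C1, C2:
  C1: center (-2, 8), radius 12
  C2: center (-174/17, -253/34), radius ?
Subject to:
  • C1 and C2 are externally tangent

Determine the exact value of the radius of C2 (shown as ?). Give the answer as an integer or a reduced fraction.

1. [ext C1·C2]  r_C2² + 24r_C2 − 649/4 = 0  ⇒  r_C2 = 11/2 (r>0 drops 1)

11/2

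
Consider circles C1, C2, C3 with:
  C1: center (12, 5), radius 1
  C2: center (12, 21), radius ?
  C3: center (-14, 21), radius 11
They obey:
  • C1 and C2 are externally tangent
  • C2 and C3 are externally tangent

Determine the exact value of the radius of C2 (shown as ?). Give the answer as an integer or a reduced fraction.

1. [ext C1·C2]  r_C2² + 2r_C2 − 255 = 0  ⇒  r_C2 = 15 (r>0 drops 1)
2. [ext C2·C3]  r_C2² + 22r_C2 − 555 = 0  ⇒  r_C2 = 15 (r>0 drops 1)

15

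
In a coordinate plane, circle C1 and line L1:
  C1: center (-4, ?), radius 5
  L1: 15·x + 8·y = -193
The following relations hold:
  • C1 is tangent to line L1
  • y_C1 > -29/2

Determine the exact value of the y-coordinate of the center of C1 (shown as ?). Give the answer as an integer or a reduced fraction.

-6

1. [C1‖L1]  y_C1² + (133/4)y_C1 + 327/2 = 0  ⇒  y_C1 = -109/4 or -6
2. given y_C1 > -29/2: keep -6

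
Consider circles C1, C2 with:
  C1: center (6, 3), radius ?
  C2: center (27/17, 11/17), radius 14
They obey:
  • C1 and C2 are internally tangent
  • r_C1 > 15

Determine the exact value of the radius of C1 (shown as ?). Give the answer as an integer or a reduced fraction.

19

1. [int C1,C2]  r_C1² − 28r_C1 + 171 = 0  ⇒  r_C1 = 9 or 19
2. given r_C1 > 15: keep 19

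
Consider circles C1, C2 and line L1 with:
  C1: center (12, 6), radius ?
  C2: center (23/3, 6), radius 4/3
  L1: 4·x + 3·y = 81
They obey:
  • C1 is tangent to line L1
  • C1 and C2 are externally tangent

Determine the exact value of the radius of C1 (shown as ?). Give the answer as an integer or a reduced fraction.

3

1. [C1‖L1]  r_C1² − 9 = 0  ⇒  r_C1 = 3 (r>0 drops 1)
2. [ext C1·C2]  r_C1² + (8/3)r_C1 − 17 = 0  ⇒  r_C1 = 3 (r>0 drops 1)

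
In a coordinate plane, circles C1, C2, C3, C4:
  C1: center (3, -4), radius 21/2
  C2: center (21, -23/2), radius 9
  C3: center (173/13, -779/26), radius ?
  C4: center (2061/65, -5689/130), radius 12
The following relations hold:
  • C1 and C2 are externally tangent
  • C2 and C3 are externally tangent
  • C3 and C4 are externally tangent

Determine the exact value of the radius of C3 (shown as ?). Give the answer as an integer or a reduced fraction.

1. [ext C2·C3]  r_C3² + 18r_C3 − 319 = 0  ⇒  r_C3 = 11 (r>0 drops 1)
2. [ext C3·C4]  r_C3² + 24r_C3 − 385 = 0  ⇒  r_C3 = 11 (r>0 drops 1)

11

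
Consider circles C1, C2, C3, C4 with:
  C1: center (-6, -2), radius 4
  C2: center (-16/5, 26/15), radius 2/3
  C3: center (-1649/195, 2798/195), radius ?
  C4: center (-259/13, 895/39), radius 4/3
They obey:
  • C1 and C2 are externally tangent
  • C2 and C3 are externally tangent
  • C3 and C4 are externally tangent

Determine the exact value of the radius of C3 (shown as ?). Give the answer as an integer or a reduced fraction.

1. [ext C2·C3]  r_C3² + (4/3)r_C3 − 559/3 = 0  ⇒  r_C3 = 13 (r>0 drops 1)
2. [ext C3·C4]  r_C3² + (8/3)r_C3 − 611/3 = 0  ⇒  r_C3 = 13 (r>0 drops 1)

13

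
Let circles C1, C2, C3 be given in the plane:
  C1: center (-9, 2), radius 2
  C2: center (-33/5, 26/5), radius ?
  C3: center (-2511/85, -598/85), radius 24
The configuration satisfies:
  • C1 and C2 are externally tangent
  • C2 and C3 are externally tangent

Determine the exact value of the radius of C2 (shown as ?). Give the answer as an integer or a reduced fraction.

2

1. [ext C1·C2]  r_C2² + 4r_C2 − 12 = 0  ⇒  r_C2 = 2 (r>0 drops 1)
2. [ext C2·C3]  r_C2² + 48r_C2 − 100 = 0  ⇒  r_C2 = 2 (r>0 drops 1)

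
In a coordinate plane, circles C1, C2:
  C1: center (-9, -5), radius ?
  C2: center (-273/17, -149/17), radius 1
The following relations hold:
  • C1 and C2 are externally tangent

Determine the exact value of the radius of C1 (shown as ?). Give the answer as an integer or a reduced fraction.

7

1. [ext C1·C2]  r_C1² + 2r_C1 − 63 = 0  ⇒  r_C1 = 7 (r>0 drops 1)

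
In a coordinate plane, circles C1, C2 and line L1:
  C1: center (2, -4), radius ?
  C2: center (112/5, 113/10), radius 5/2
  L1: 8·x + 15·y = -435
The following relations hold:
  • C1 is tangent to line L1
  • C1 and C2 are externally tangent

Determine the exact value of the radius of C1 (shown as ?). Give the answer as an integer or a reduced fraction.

1. [C1‖L1]  r_C1² − 529 = 0  ⇒  r_C1 = 23 (r>0 drops 1)
2. [ext C1·C2]  r_C1² + 5r_C1 − 644 = 0  ⇒  r_C1 = 23 (r>0 drops 1)

23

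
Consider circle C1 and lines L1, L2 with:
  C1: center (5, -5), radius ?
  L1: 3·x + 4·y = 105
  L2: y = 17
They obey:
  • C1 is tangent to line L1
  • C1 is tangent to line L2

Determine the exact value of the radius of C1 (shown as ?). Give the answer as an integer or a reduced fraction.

22

1. [C1‖L1]  r_C1² − 484 = 0  ⇒  r_C1 = 22 (r>0 drops 1)
2. [C1‖L2]  r_C1² − 484 = 0  ⇒  r_C1 = 22 (r>0 drops 1)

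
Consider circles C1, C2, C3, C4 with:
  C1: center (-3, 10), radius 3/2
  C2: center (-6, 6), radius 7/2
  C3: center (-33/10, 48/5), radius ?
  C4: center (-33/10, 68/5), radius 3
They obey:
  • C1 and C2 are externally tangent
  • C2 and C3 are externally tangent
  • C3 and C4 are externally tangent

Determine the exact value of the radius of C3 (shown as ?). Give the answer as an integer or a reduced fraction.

1

1. [ext C2·C3]  r_C3² + 7r_C3 − 8 = 0  ⇒  r_C3 = 1 (r>0 drops 1)
2. [ext C3·C4]  r_C3² + 6r_C3 − 7 = 0  ⇒  r_C3 = 1 (r>0 drops 1)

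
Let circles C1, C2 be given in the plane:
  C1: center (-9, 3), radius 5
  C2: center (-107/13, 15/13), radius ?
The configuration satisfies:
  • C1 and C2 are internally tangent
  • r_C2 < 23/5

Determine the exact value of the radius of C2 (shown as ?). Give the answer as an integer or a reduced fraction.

1. [int C1,C2]  r_C2² − 10r_C2 + 21 = 0  ⇒  r_C2 = 3 or 7
2. given r_C2 < 23/5: keep 3

3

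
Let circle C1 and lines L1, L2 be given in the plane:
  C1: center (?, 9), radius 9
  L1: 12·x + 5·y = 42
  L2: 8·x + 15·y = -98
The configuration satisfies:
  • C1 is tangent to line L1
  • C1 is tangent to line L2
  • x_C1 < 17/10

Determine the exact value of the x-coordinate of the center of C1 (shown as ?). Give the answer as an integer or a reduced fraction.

1. [C1‖L1]  x_C1² + (1/2)x_C1 − 95 = 0  ⇒  x_C1 = -10 or 19/2
2. [C1‖L2]  x_C1² + (233/4)x_C1 + 965/2 = 0  ⇒  x_C1 = -193/4 or -10

-10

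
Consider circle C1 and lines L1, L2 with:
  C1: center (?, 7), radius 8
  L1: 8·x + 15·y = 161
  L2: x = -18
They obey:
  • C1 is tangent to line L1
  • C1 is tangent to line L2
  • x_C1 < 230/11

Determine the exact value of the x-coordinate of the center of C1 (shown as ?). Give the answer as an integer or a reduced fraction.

1. [C1‖L1]  x_C1² − 14x_C1 − 240 = 0  ⇒  x_C1 = -10 or 24
2. [C1‖L2]  x_C1² + 36x_C1 + 260 = 0  ⇒  x_C1 = -26 or -10

-10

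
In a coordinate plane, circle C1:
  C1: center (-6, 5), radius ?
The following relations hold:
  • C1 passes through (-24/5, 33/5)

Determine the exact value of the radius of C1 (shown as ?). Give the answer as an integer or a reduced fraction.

2

1. [C1∋P]  r_C1² − 4 = 0  ⇒  r_C1 = 2 (r>0 drops 1)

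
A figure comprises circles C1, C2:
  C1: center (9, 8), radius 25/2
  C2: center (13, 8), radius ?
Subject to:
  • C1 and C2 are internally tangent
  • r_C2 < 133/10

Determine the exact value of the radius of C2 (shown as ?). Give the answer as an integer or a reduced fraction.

1. [int C1,C2]  r_C2² − 25r_C2 + 561/4 = 0  ⇒  r_C2 = 17/2 or 33/2
2. given r_C2 < 133/10: keep 17/2

17/2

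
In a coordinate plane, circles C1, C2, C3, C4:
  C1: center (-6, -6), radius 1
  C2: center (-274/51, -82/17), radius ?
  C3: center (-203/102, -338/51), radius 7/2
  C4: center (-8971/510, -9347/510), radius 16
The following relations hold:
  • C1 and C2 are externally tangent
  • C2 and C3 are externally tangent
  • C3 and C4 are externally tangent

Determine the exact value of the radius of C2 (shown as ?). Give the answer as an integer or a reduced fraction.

1/3

1. [ext C1·C2]  r_C2² + 2r_C2 − 7/9 = 0  ⇒  r_C2 = 1/3 (r>0 drops 1)
2. [ext C2·C3]  r_C2² + 7r_C2 − 22/9 = 0  ⇒  r_C2 = 1/3 (r>0 drops 1)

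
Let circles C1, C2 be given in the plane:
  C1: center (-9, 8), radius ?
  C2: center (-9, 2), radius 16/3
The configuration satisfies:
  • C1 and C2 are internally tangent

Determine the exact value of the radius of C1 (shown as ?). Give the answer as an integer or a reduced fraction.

1. [int C1,C2]  r_C1² − (32/3)r_C1 − 68/9 = 0  ⇒  r_C1 = 34/3 (r>0 drops 1)

34/3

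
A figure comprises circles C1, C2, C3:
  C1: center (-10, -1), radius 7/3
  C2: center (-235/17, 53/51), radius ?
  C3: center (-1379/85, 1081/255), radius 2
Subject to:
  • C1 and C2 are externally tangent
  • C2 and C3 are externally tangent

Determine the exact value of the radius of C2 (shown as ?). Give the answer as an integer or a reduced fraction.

2

1. [ext C1·C2]  r_C2² + (14/3)r_C2 − 40/3 = 0  ⇒  r_C2 = 2 (r>0 drops 1)
2. [ext C2·C3]  r_C2² + 4r_C2 − 12 = 0  ⇒  r_C2 = 2 (r>0 drops 1)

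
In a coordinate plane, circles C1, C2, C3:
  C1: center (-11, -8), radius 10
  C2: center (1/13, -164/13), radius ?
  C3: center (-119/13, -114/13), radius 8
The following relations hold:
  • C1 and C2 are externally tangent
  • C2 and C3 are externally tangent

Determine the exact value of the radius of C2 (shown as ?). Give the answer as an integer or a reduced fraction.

1. [ext C1·C2]  r_C2² + 20r_C2 − 44 = 0  ⇒  r_C2 = 2 (r>0 drops 1)
2. [ext C2·C3]  r_C2² + 16r_C2 − 36 = 0  ⇒  r_C2 = 2 (r>0 drops 1)

2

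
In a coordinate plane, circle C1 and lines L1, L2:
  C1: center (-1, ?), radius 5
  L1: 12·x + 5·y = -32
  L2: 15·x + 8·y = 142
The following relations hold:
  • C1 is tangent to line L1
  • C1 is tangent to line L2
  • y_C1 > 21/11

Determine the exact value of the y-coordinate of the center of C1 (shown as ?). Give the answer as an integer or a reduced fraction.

9

1. [C1‖L1]  y_C1² + 8y_C1 − 153 = 0  ⇒  y_C1 = -17 or 9
2. [C1‖L2]  y_C1² − (157/4)y_C1 + 1089/4 = 0  ⇒  y_C1 = 9 or 121/4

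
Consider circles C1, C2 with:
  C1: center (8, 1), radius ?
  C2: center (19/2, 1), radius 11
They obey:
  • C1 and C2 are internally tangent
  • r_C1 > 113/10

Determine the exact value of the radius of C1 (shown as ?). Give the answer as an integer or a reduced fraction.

25/2

1. [int C1,C2]  r_C1² − 22r_C1 + 475/4 = 0  ⇒  r_C1 = 19/2 or 25/2
2. given r_C1 > 113/10: keep 25/2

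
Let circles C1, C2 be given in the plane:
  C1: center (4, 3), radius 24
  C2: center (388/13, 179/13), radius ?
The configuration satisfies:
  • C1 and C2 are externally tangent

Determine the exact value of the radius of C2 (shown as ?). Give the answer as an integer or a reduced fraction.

1. [ext C1·C2]  r_C2² + 48r_C2 − 208 = 0  ⇒  r_C2 = 4 (r>0 drops 1)

4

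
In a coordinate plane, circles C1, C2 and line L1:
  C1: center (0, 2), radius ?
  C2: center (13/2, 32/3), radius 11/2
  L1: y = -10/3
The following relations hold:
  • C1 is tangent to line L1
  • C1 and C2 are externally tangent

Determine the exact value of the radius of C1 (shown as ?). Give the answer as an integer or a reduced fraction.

1. [C1‖L1]  r_C1² − 256/9 = 0  ⇒  r_C1 = 16/3 (r>0 drops 1)
2. [ext C1·C2]  r_C1² + 11r_C1 − 784/9 = 0  ⇒  r_C1 = 16/3 (r>0 drops 1)

16/3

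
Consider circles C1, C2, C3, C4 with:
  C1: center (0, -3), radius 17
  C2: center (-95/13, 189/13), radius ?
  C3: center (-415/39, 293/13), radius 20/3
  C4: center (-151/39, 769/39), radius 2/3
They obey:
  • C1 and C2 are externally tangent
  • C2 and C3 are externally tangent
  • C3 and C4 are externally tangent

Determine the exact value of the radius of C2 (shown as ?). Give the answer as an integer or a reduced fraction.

1. [ext C1·C2]  r_C2² + 34r_C2 − 72 = 0  ⇒  r_C2 = 2 (r>0 drops 1)
2. [ext C2·C3]  r_C2² + (40/3)r_C2 − 92/3 = 0  ⇒  r_C2 = 2 (r>0 drops 1)

2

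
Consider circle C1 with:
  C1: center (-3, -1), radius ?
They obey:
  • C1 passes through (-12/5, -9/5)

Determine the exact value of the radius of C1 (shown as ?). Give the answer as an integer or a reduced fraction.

1. [C1∋P]  r_C1² − 1 = 0  ⇒  r_C1 = 1 (r>0 drops 1)

1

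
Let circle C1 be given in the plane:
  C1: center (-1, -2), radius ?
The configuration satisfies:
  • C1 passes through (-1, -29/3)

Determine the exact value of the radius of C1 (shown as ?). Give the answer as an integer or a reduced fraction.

1. [C1∋P]  r_C1² − 529/9 = 0  ⇒  r_C1 = 23/3 (r>0 drops 1)

23/3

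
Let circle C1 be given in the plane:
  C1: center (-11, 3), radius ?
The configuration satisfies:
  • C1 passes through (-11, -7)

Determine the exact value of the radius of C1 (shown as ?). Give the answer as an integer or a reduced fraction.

1. [C1∋P]  r_C1² − 100 = 0  ⇒  r_C1 = 10 (r>0 drops 1)

10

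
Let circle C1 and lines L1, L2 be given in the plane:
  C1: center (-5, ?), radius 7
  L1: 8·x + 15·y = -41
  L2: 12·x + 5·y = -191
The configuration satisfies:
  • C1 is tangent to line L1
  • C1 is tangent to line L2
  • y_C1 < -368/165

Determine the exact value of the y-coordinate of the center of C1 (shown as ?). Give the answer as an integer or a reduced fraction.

-8

1. [C1‖L1]  y_C1² + (2/15)y_C1 − 944/15 = 0  ⇒  y_C1 = -8 or 118/15
2. [C1‖L2]  y_C1² + (262/5)y_C1 + 1776/5 = 0  ⇒  y_C1 = -222/5 or -8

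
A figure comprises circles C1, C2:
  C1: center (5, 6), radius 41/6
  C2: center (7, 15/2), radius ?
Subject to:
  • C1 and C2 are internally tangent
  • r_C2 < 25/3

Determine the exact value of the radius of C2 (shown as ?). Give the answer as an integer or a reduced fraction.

13/3

1. [int C1,C2]  r_C2² − (41/3)r_C2 + 364/9 = 0  ⇒  r_C2 = 13/3 or 28/3
2. given r_C2 < 25/3: keep 13/3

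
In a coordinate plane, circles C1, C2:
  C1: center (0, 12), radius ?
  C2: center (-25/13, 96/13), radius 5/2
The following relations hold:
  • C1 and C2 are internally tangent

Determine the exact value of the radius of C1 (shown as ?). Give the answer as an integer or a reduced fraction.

1. [int C1,C2]  r_C1² − 5r_C1 − 75/4 = 0  ⇒  r_C1 = 15/2 (r>0 drops 1)

15/2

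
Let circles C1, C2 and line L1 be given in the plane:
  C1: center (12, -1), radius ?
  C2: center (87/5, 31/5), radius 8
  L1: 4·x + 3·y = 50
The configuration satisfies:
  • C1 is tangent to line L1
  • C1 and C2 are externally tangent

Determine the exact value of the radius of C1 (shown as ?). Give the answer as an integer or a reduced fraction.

1

1. [C1‖L1]  r_C1² − 1 = 0  ⇒  r_C1 = 1 (r>0 drops 1)
2. [ext C1·C2]  r_C1² + 16r_C1 − 17 = 0  ⇒  r_C1 = 1 (r>0 drops 1)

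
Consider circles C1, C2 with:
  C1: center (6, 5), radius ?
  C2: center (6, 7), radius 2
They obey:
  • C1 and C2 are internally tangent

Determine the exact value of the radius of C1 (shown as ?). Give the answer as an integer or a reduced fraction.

1. [int C1,C2]  r_C1² − 4r_C1 = 0  ⇒  r_C1 = 4 (r>0 drops 1)

4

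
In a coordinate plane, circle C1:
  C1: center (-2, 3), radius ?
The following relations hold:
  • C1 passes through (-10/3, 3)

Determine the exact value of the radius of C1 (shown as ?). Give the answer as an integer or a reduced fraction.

1. [C1∋P]  r_C1² − 16/9 = 0  ⇒  r_C1 = 4/3 (r>0 drops 1)

4/3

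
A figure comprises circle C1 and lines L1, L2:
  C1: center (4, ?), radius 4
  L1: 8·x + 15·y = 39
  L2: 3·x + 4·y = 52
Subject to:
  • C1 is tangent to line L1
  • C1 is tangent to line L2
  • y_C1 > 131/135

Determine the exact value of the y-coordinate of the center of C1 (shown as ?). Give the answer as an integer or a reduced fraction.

1. [C1‖L1]  y_C1² − (14/15)y_C1 − 61/3 = 0  ⇒  y_C1 = -61/15 or 5
2. [C1‖L2]  y_C1² − 20y_C1 + 75 = 0  ⇒  y_C1 = 5 or 15

5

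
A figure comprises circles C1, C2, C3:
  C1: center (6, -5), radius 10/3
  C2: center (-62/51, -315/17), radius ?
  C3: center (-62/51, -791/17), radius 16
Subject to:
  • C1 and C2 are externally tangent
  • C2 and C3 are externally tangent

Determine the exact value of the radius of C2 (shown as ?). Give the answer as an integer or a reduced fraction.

1. [ext C1·C2]  r_C2² + (20/3)r_C2 − 224 = 0  ⇒  r_C2 = 12 (r>0 drops 1)
2. [ext C2·C3]  r_C2² + 32r_C2 − 528 = 0  ⇒  r_C2 = 12 (r>0 drops 1)

12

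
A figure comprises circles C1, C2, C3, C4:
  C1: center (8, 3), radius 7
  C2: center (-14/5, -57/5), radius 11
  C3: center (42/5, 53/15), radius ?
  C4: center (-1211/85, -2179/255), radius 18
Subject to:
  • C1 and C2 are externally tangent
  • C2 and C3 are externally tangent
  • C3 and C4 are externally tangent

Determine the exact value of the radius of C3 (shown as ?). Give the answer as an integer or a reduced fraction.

1. [ext C2·C3]  r_C3² + 22r_C3 − 2047/9 = 0  ⇒  r_C3 = 23/3 (r>0 drops 1)
2. [ext C3·C4]  r_C3² + 36r_C3 − 3013/9 = 0  ⇒  r_C3 = 23/3 (r>0 drops 1)

23/3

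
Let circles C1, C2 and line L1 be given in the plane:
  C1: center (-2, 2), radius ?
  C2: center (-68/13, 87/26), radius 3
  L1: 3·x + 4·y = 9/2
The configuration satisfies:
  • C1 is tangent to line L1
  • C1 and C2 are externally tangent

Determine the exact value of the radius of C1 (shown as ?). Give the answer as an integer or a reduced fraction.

1/2

1. [C1‖L1]  r_C1² − 1/4 = 0  ⇒  r_C1 = 1/2 (r>0 drops 1)
2. [ext C1·C2]  r_C1² + 6r_C1 − 13/4 = 0  ⇒  r_C1 = 1/2 (r>0 drops 1)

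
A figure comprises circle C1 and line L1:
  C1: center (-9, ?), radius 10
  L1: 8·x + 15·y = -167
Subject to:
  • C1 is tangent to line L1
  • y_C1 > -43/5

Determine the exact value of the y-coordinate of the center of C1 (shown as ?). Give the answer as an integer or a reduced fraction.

5

1. [C1‖L1]  y_C1² + (38/3)y_C1 − 265/3 = 0  ⇒  y_C1 = -53/3 or 5
2. given y_C1 > -43/5: keep 5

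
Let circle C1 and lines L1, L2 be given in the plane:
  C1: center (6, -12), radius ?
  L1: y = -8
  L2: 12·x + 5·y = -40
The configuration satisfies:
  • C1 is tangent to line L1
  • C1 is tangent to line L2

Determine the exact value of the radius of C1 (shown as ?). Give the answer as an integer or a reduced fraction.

4

1. [C1‖L1]  r_C1² − 16 = 0  ⇒  r_C1 = 4 (r>0 drops 1)
2. [C1‖L2]  r_C1² − 16 = 0  ⇒  r_C1 = 4 (r>0 drops 1)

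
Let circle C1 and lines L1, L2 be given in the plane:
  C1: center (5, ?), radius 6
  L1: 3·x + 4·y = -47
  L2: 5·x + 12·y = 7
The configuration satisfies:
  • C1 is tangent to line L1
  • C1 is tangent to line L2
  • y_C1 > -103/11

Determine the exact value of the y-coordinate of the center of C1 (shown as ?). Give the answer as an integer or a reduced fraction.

-8

1. [C1‖L1]  y_C1² + 31y_C1 + 184 = 0  ⇒  y_C1 = -23 or -8
2. [C1‖L2]  y_C1² + 3y_C1 − 40 = 0  ⇒  y_C1 = -8 or 5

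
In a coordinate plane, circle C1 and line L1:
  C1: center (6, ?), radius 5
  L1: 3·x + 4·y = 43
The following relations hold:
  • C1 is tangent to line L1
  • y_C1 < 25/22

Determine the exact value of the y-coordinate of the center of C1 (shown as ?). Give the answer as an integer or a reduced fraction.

1. [C1‖L1]  y_C1² − (25/2)y_C1 = 0  ⇒  y_C1 = 0 or 25/2
2. given y_C1 < 25/22: keep 0

0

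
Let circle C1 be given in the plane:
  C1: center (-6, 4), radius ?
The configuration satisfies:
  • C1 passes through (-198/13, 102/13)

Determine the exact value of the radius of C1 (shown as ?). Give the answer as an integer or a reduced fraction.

10

1. [C1∋P]  r_C1² − 100 = 0  ⇒  r_C1 = 10 (r>0 drops 1)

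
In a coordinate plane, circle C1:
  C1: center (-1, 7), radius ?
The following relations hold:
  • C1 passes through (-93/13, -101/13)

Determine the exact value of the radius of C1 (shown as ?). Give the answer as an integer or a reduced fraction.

16

1. [C1∋P]  r_C1² − 256 = 0  ⇒  r_C1 = 16 (r>0 drops 1)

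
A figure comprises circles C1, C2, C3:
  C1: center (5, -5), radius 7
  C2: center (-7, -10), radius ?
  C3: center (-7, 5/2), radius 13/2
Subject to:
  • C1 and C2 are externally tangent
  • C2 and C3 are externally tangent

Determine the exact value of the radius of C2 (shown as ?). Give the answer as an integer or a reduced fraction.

1. [ext C1·C2]  r_C2² + 14r_C2 − 120 = 0  ⇒  r_C2 = 6 (r>0 drops 1)
2. [ext C2·C3]  r_C2² + 13r_C2 − 114 = 0  ⇒  r_C2 = 6 (r>0 drops 1)

6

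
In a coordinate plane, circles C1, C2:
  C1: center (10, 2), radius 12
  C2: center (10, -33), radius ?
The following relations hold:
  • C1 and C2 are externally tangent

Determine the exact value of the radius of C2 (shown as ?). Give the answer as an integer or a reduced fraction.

1. [ext C1·C2]  r_C2² + 24r_C2 − 1081 = 0  ⇒  r_C2 = 23 (r>0 drops 1)

23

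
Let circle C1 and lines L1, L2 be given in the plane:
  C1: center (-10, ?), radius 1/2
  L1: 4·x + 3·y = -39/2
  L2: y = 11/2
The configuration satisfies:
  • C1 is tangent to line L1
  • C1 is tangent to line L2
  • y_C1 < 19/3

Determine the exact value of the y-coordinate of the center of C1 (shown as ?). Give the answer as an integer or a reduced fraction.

1. [C1‖L1]  y_C1² − (41/3)y_C1 + 46 = 0  ⇒  y_C1 = 6 or 23/3
2. [C1‖L2]  y_C1² − 11y_C1 + 30 = 0  ⇒  y_C1 = 5 or 6

6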